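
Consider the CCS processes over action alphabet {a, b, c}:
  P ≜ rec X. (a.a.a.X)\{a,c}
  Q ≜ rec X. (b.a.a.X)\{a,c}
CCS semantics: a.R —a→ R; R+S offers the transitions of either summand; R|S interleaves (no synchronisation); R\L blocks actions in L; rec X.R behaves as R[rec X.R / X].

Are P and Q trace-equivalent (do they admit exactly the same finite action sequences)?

NO — witness ⟨b⟩

LTS(P): 1 reachable states
  u0 = rec X. (a.a.a.X)\{a,c} ⊢ (no moves)
LTS(Q): 2 reachable states
  v0 = rec X. (b.a.a.X)\{a,c} ⊢ —b→ v1
  v1 = (a.a.(rec X. (b.a.a.X)\{a,c}))\{a,c} ⊢ (no moves)
Executing b from Q (initial set {v0}):
  step 1 (b): {v1}
  — Q admits the full trace.
Executing b from P (initial set {u0}):
  step 1 (b): ∅ (P stuck)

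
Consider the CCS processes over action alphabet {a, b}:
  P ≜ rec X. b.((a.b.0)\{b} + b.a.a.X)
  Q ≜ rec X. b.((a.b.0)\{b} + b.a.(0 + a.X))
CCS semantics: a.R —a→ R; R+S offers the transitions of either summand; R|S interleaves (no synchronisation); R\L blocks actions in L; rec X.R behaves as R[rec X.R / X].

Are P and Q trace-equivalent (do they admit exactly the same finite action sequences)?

LTS(P): 5 reachable states
  s0 = rec X. b.((a.b.0)\{b} + b.a.a.X) → --b--▸ s1
  s1 = (a.b.0)\{b} + b.a.a.(rec X. b.((a.b.0)\{b} + b.a.a.X)) → --a--▸ s2, --b--▸ s3
  s2 = (b.0)\{b} → deadlocked
  s3 = a.a.(rec X. b.((a.b.0)\{b} + b.a.a.X)) → --a--▸ s4
  s4 = a.(rec X. b.((a.b.0)\{b} + b.a.a.X)) → --a--▸ s0
LTS(Q): 5 reachable states
  t0 = rec X. b.((a.b.0)\{b} + b.a.(0 + a.X)) → --b--▸ t1
  t1 = (a.b.0)\{b} + b.a.(0 + a.(rec X. b.((a.b.0)\{b} + b.a.(0 + a.X)))) → --a--▸ t2, --b--▸ t3
  t2 = (b.0)\{b} → deadlocked
  t3 = a.(0 + a.(rec X. b.((a.b.0)\{b} + b.a.(0 + a.X)))) → --a--▸ t4
  t4 = 0 + a.(rec X. b.((a.b.0)\{b} + b.a.(0 + a.X))) → --a--▸ t0
Bisimilarity quotient blocks:
  B0 = {s0, t0}
  B1 = {s1, t1}
  B2 = {s2, t2}
  B3 = {s3, t3}
  B4 = {s4, t4}
s0 ∈ B0, t0 ∈ B0 → same block
Bisimilar ⇒ trace-equivalent.

YES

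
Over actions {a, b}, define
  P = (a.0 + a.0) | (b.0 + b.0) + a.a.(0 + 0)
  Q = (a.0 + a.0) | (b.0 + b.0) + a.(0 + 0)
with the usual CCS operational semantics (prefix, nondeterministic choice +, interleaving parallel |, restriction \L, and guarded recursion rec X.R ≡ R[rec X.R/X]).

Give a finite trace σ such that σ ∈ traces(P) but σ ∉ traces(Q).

Reachable graph of P (6 states):
  u0 = (a.0 + a.0) | (b.0 + b.0) + a.a.(0 + 0) ⊢ ··a··> u1, ··a··> u2, ··b··> u3
  u1 = 0 | (b.0 + b.0) ⊢ ··b··> u4
  u2 = a.(0 + 0) ⊢ ··a··> u5
  u3 = (a.0 + a.0) | 0 ⊢ ··a··> u4
  u4 = 0 | 0 ⊢ ·
  u5 = 0 + 0 ⊢ ·
Reachable graph of Q (5 states):
  v0 = (a.0 + a.0) | (b.0 + b.0) + a.(0 + 0) ⊢ ··a··> v1, ··a··> v2, ··b··> v3
  v1 = 0 + 0 ⊢ ·
  v2 = 0 | (b.0 + b.0) ⊢ ··b··> v4
  v3 = (a.0 + a.0) | 0 ⊢ ··a··> v4
  v4 = 0 | 0 ⊢ ·
Trace ⟨aa⟩ through P, begin at {u0}:
  [1] a ⇒ {u1, u2}
  [2] a ⇒ {u5}
  ✓ P
Trace ⟨aa⟩ through Q, begin at {v0}:
  [1] a ⇒ {v1, v2}
  [2] a ⇒ no successor for Q

aa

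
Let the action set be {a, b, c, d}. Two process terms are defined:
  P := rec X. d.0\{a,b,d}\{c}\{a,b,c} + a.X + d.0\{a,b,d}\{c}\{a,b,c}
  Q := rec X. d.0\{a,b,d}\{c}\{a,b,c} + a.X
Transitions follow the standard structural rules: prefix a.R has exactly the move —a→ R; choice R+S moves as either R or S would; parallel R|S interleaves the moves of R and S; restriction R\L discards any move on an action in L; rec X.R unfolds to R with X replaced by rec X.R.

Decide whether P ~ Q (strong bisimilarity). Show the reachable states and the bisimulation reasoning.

bisimilar

P's transition system — 2 states:
  m0 = rec X. d.0\{a,b,d}\{c}\{a,b,c} + a.X + d.0\{a,b,d}\{c}\{a,b,c} has moves --a--▸ m0, --d--▸ m1
  m1 = 0\{a,b,d}\{c}\{a,b,c} has moves (no moves)
Q's transition system — 2 states:
  n0 = rec X. d.0\{a,b,d}\{c}\{a,b,c} + a.X has moves --a--▸ n0, --d--▸ n1
  n1 = 0\{a,b,d}\{c}\{a,b,c} has moves (no moves)
Bisimilarity quotient blocks:
  B0 = {m0, n0}
  B1 = {m1, n1}
m0 ∈ B0, n0 ∈ B0 → same block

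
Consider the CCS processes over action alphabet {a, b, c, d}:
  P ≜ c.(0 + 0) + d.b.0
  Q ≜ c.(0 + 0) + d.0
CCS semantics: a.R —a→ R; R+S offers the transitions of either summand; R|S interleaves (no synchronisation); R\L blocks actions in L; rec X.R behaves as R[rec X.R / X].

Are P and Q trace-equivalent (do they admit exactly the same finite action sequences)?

Reachable graph of P (4 states):
  p0 = c.(0 + 0) + d.b.0 ⊢ --c--▸ p1, --d--▸ p2
  p1 = 0 + 0 ⊢ (no moves)
  p2 = b.0 ⊢ --b--▸ p3
  p3 = 0 ⊢ (no moves)
Reachable graph of Q (3 states):
  q0 = c.(0 + 0) + d.0 ⊢ --c--▸ q1, --d--▸ q2
  q1 = 0 + 0 ⊢ (no moves)
  q2 = 0 ⊢ (no moves)
Trace ⟨db⟩ through P, begin at {p0}:
  [1] d ⇒ {p2}
  [2] b ⇒ {p3}
  ✓ P
Trace ⟨db⟩ through Q, begin at {q0}:
  [1] d ⇒ {q2}
  [2] b ⇒ ∅  — Q cannot continue

trace-distinct — witness ⟨db⟩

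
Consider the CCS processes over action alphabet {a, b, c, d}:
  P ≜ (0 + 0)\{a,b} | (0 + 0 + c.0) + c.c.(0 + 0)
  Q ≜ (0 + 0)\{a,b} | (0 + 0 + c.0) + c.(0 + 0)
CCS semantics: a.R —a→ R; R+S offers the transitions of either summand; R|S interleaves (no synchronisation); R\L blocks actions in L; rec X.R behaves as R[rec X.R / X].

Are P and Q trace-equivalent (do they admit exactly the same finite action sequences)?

LTS(P): 4 reachable states
  m0 = (0 + 0)\{a,b} | (0 + 0 + c.0) + c.c.(0 + 0) → —c→ m1, —c→ m2
  m1 = (0 + 0)\{a,b} | 0 → ·
  m2 = c.(0 + 0) → —c→ m3
  m3 = 0 + 0 → ·
LTS(Q): 3 reachable states
  n0 = (0 + 0)\{a,b} | (0 + 0 + c.0) + c.(0 + 0) → —c→ n1, —c→ n2
  n1 = (0 + 0)\{a,b} | 0 → ·
  n2 = 0 + 0 → ·
Executing cc from P (initial set {m0}):
  step 1 (c): {m1, m2}
  step 2 (c): {m3}
  — P admits the full trace.
Executing cc from Q (initial set {n0}):
  step 1 (c): {n1, n2}
  step 2 (c): no successor for Q

traces(P) ≠ traces(Q) — witness ⟨cc⟩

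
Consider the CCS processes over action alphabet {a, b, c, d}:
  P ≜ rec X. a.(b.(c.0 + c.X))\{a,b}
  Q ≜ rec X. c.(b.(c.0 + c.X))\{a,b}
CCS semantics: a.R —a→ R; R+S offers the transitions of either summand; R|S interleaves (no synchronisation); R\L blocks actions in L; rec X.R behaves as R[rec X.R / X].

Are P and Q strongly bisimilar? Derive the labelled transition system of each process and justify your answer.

Reachable graph of P (2 states):
  u0 = rec X. a.(b.(c.0 + c.X))\{a,b} → ··a··> u1
  u1 = (b.(c.0 + c.(rec X. a.(b.(c.0 + c.X))\{a,b})))\{a,b} → ·
Reachable graph of Q (2 states):
  v0 = rec X. c.(b.(c.0 + c.X))\{a,b} → ··c··> v1
  v1 = (b.(c.0 + c.(rec X. c.(b.(c.0 + c.X))\{a,b})))\{a,b} → ·
Partition-refinement fixed point:
  B0 = {u0}
  B1 = {u1, v1}
  B2 = {v0}
u0 ∈ B0, v0 ∈ B2 → different blocks

not bisimilar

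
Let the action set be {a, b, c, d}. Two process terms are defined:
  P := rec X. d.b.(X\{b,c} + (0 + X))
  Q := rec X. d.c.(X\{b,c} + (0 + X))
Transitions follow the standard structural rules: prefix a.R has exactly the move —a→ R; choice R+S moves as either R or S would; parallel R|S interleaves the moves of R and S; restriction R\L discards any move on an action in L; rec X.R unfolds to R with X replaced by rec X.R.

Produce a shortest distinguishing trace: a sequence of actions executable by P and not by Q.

Reachable graph of P (4 states):
  s0 = rec X. d.b.(X\{b,c} + (0 + X)) :: ··d··> s1
  s1 = b.((rec X. d.b.(X\{b,c} + (0 + X)))\{b,c} + (0 + (rec X. d.b.(X\{b,c} + (0 + X))))) :: ··b··> s2
  s2 = (rec X. d.b.(X\{b,c} + (0 + X)))\{b,c} + (0 + (rec X. d.b.(X\{b,c} + (0 + X)))) :: ··d··> s1, ··d··> s3
  s3 = (b.((rec X. d.b.(X\{b,c} + (0 + X)))\{b,c} + (0 + (rec X. d.b.(X\{b,c} + (0 + X))))))\{b,c} :: deadlocked
Reachable graph of Q (4 states):
  t0 = rec X. d.c.(X\{b,c} + (0 + X)) :: ··d··> t1
  t1 = c.((rec X. d.c.(X\{b,c} + (0 + X)))\{b,c} + (0 + (rec X. d.c.(X\{b,c} + (0 + X))))) :: ··c··> t2
  t2 = (rec X. d.c.(X\{b,c} + (0 + X)))\{b,c} + (0 + (rec X. d.c.(X\{b,c} + (0 + X)))) :: ··d··> t1, ··d··> t3
  t3 = (c.((rec X. d.c.(X\{b,c} + (0 + X)))\{b,c} + (0 + (rec X. d.c.(X\{b,c} + (0 + X))))))\{b,c} :: deadlocked
Executing db from P (initial set {s0}):
  step 1 (d): {s1}
  step 2 (b): {s2}
  P completes σ.
Executing db from Q (initial set {t0}):
  step 1 (d): {t1}
  step 2 (b): ∅  — Q cannot continue

db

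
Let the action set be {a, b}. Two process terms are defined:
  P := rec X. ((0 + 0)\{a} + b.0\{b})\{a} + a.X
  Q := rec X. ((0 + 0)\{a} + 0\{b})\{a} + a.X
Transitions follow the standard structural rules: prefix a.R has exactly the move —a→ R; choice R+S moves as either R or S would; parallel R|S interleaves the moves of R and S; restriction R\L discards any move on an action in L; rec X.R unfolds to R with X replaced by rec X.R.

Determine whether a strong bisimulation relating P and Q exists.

not bisimilar

LTS(P): 2 reachable states
  u0 = rec X. ((0 + 0)\{a} + b.0\{b})\{a} + a.X ⊢ --a--▸ u0, --b--▸ u1
  u1 = 0\{b}\{a} ⊢ ·
LTS(Q): 1 reachable states
  v0 = rec X. ((0 + 0)\{a} + 0\{b})\{a} + a.X ⊢ --a--▸ v0
Partition-refinement fixed point:
  B0 = {u0}
  B1 = {u1}
  B2 = {v0}
u0 ∈ B0, v0 ∈ B2 → different blocks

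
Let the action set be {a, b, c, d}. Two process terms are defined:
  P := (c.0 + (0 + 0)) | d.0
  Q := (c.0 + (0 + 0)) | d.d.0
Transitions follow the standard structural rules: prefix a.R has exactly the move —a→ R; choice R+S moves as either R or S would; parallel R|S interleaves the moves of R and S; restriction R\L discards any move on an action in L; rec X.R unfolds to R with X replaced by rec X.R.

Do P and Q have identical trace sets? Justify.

P's transition system — 4 states:
  s0 = (c.0 + (0 + 0)) | d.0 | ··c··> s1, ··d··> s2
  s1 = 0 | d.0 | ··d··> s3
  s2 = (c.0 + (0 + 0)) | 0 | ··c··> s3
  s3 = 0 | 0 | ·
Q's transition system — 6 states:
  t0 = (c.0 + (0 + 0)) | d.d.0 | ··c··> t1, ··d··> t2
  t1 = 0 | d.d.0 | ··d··> t3
  t2 = (c.0 + (0 + 0)) | d.0 | ··c··> t3, ··d··> t4
  t3 = 0 | d.0 | ··d··> t5
  t4 = (c.0 + (0 + 0)) | 0 | ··c··> t5
  t5 = 0 | 0 | ·
Run σ = ⟨dd⟩ on Q: start {t0}
  step 1 (d): {t2}
  step 2 (d): {t4}
  Q completes σ.
Run σ = ⟨dd⟩ on P: start {s0}
  step 1 (d): {s2}
  step 2 (d): ∅ (P stuck)

NO — witness ⟨dd⟩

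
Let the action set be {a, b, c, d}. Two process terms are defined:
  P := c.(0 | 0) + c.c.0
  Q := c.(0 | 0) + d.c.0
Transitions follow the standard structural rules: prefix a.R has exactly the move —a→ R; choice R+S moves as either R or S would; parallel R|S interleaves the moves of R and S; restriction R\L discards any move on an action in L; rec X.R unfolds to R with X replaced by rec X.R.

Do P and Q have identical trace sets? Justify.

traces(P) ≠ traces(Q) — witness ⟨cc⟩

Reachable graph of P (4 states):
  p0 = c.(0 | 0) + c.c.0 | =c=> p1, =c=> p2
  p1 = 0 | 0 | ·
  p2 = c.0 | =c=> p3
  p3 = 0 | ·
Reachable graph of Q (4 states):
  q0 = c.(0 | 0) + d.c.0 | =c=> q1, =d=> q2
  q1 = 0 | 0 | ·
  q2 = c.0 | =c=> q3
  q3 = 0 | ·
Run σ = ⟨cc⟩ on P: start {p0}
  step 1 (c): {p1, p2}
  step 2 (c): {p3}
  — P admits the full trace.
Run σ = ⟨cc⟩ on Q: start {q0}
  step 1 (c): {q1}
  step 2 (c): ∅  — Q cannot continue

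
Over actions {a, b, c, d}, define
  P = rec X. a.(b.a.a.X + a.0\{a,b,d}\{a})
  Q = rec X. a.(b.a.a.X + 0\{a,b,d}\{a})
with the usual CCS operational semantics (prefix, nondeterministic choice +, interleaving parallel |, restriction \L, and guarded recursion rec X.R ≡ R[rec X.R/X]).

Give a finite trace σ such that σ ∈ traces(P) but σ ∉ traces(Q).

aa

Reachable graph of P (5 states):
  s0 = rec X. a.(b.a.a.X + a.0\{a,b,d}\{a}) | --a--▸ s1
  s1 = b.a.a.(rec X. a.(b.a.a.X + a.0\{a,b,d}\{a})) + a.0\{a,b,d}\{a} | --a--▸ s2, --b--▸ s3
  s2 = 0\{a,b,d}\{a} | stopped
  s3 = a.a.(rec X. a.(b.a.a.X + a.0\{a,b,d}\{a})) | --a--▸ s4
  s4 = a.(rec X. a.(b.a.a.X + a.0\{a,b,d}\{a})) | --a--▸ s0
Reachable graph of Q (4 states):
  t0 = rec X. a.(b.a.a.X + 0\{a,b,d}\{a}) | --a--▸ t1
  t1 = b.a.a.(rec X. a.(b.a.a.X + 0\{a,b,d}\{a})) + 0\{a,b,d}\{a} | --b--▸ t2
  t2 = a.a.(rec X. a.(b.a.a.X + 0\{a,b,d}\{a})) | --a--▸ t3
  t3 = a.(rec X. a.(b.a.a.X + 0\{a,b,d}\{a})) | --a--▸ t0
Run σ = ⟨aa⟩ on P: start {s0}
  [1] a ⇒ {s1}
  [2] a ⇒ {s2}
  ✓ P
Run σ = ⟨aa⟩ on Q: start {t0}
  [1] a ⇒ {t1}
  [2] a ⇒ ∅  — Q cannot continue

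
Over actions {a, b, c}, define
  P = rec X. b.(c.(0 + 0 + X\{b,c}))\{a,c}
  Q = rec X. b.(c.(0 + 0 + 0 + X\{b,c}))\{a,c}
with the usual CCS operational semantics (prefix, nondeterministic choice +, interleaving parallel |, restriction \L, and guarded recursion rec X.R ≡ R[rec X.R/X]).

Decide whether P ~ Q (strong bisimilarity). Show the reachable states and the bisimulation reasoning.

P's transition system — 2 states:
  s0 = rec X. b.(c.(0 + 0 + X\{b,c}))\{a,c} has moves -b-> s1
  s1 = (c.(0 + 0 + (rec X. b.(c.(0 + 0 + X\{b,c}))\{a,c})\{b,c}))\{a,c} has moves (no moves)
Q's transition system — 2 states:
  t0 = rec X. b.(c.(0 + 0 + 0 + X\{b,c}))\{a,c} has moves -b-> t1
  t1 = (c.(0 + 0 + 0 + (rec X. b.(c.(0 + 0 + 0 + X\{b,c}))\{a,c})\{b,c}))\{a,c} has moves (no moves)
Partition-refinement fixed point:
  B0 = {s0, t0}
  B1 = {s1, t1}
s0 ∈ B0, t0 ∈ B0 → same block

P ~ Q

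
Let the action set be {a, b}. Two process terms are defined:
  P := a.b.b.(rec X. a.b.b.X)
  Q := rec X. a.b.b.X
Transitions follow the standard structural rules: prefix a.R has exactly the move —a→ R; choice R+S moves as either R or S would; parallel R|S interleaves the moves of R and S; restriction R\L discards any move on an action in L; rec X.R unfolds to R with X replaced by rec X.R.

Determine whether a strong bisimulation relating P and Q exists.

P ~ Q

LTS(P): 4 reachable states
  s0 = a.b.b.(rec X. a.b.b.X) ⊢ -a-> s1
  s1 = b.b.(rec X. a.b.b.X) ⊢ -b-> s2
  s2 = b.(rec X. a.b.b.X) ⊢ -b-> s3
  s3 = rec X. a.b.b.X ⊢ -a-> s1
LTS(Q): 3 reachable states
  t0 = rec X. a.b.b.X ⊢ -a-> t1
  t1 = b.b.(rec X. a.b.b.X) ⊢ -b-> t2
  t2 = b.(rec X. a.b.b.X) ⊢ -b-> t0
Partition-refinement fixed point:
  B0 = {s0, s3, t0}
  B1 = {s1, t1}
  B2 = {s2, t2}
s0 ∈ B0, t0 ∈ B0 → same block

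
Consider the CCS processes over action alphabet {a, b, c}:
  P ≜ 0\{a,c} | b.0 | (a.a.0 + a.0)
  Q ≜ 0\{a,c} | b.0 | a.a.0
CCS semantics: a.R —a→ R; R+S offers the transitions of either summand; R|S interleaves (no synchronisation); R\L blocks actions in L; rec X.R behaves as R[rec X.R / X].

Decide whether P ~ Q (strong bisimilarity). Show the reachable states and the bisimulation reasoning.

not bisimilar

LTS(P): 6 reachable states
  p0 = 0\{a,c} | b.0 | (a.a.0 + a.0) → --a--▸ p1, --a--▸ p2, --b--▸ p3
  p1 = 0\{a,c} | b.0 | 0 → --b--▸ p4
  p2 = 0\{a,c} | b.0 | a.0 → --a--▸ p1, --b--▸ p5
  p3 = 0\{a,c} | 0 | (a.a.0 + a.0) → --a--▸ p4, --a--▸ p5
  p4 = 0\{a,c} | 0 | 0 → deadlocked
  p5 = 0\{a,c} | 0 | a.0 → --a--▸ p4
LTS(Q): 6 reachable states
  q0 = 0\{a,c} | b.0 | a.a.0 → --a--▸ q1, --b--▸ q2
  q1 = 0\{a,c} | b.0 | a.0 → --a--▸ q3, --b--▸ q4
  q2 = 0\{a,c} | 0 | a.a.0 → --a--▸ q4
  q3 = 0\{a,c} | b.0 | 0 → --b--▸ q5
  q4 = 0\{a,c} | 0 | a.0 → --a--▸ q5
  q5 = 0\{a,c} | 0 | 0 → deadlocked
Bisimilarity quotient blocks:
  B0 = {p0}
  B1 = {p3}
  B2 = {p5, q4}
  B3 = {p4, q5}
  B4 = {p1, q3}
  B5 = {p2, q1}
  B6 = {q0}
  B7 = {q2}
p0 ∈ B0, q0 ∈ B6 → different blocks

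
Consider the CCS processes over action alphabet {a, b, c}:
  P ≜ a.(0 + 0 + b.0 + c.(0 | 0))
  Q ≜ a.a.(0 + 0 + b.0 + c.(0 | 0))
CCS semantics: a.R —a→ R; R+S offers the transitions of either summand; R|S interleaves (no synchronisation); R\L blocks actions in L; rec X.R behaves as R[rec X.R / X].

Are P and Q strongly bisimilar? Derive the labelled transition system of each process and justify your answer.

NO

Reachable graph of P (4 states):
  p0 = a.(0 + 0 + b.0 + c.(0 | 0)) → —a→ p1
  p1 = 0 + 0 + b.0 + c.(0 | 0) → —b→ p2, —c→ p3
  p2 = 0 → stopped
  p3 = 0 | 0 → stopped
Reachable graph of Q (5 states):
  q0 = a.a.(0 + 0 + b.0 + c.(0 | 0)) → —a→ q1
  q1 = a.(0 + 0 + b.0 + c.(0 | 0)) → —a→ q2
  q2 = 0 + 0 + b.0 + c.(0 | 0) → —b→ q3, —c→ q4
  q3 = 0 → stopped
  q4 = 0 | 0 → stopped
Bisimilarity quotient blocks:
  B0 = {p0, q1}
  B1 = {p1, q2}
  B2 = {p2, p3, q3, q4}
  B3 = {q0}
p0 ∈ B0, q0 ∈ B3 → different blocks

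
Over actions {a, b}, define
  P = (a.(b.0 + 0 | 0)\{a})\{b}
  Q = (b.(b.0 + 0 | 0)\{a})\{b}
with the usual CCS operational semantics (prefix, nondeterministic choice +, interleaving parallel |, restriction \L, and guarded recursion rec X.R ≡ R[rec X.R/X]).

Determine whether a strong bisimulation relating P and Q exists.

P's transition system — 2 states:
  p0 = (a.(b.0 + 0 | 0)\{a})\{b} :: -a-> p1
  p1 = (b.0 + 0 | 0)\{a}\{b} :: deadlocked
Q's transition system — 1 states:
  q0 = (b.(b.0 + 0 | 0)\{a})\{b} :: deadlocked
Bisimilarity quotient blocks:
  B0 = {p0}
  B1 = {p1, q0}
p0 ∈ B0, q0 ∈ B1 → different blocks

P ≁ Q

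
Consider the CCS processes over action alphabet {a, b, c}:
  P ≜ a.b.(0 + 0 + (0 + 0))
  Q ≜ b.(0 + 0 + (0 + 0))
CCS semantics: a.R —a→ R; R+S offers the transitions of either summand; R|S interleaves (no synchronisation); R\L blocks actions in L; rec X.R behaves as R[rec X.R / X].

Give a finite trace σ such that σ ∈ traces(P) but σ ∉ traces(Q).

LTS(P): 3 reachable states
  s0 = a.b.(0 + 0 + (0 + 0)) :: —a→ s1
  s1 = b.(0 + 0 + (0 + 0)) :: —b→ s2
  s2 = 0 + 0 + (0 + 0) :: ·
LTS(Q): 2 reachable states
  t0 = b.(0 + 0 + (0 + 0)) :: —b→ t1
  t1 = 0 + 0 + (0 + 0) :: ·
Run σ = ⟨a⟩ on P: start {s0}
  [1] a ⇒ {s1}
  P completes σ.
Run σ = ⟨a⟩ on Q: start {t0}
  [1] a ⇒ ∅ (Q stuck)

a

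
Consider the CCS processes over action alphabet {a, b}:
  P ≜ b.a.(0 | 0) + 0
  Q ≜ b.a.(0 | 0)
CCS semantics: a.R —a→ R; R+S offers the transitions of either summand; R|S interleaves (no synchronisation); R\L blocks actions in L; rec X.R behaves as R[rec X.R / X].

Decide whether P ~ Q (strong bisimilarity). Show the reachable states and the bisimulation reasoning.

Reachable graph of P (3 states):
  u0 = b.a.(0 | 0) + 0 | --b--▸ u1
  u1 = a.(0 | 0) | --a--▸ u2
  u2 = 0 | 0 | deadlocked
Reachable graph of Q (3 states):
  v0 = b.a.(0 | 0) | --b--▸ v1
  v1 = a.(0 | 0) | --a--▸ v2
  v2 = 0 | 0 | deadlocked
Bisimilarity quotient blocks:
  B0 = {u0, v0}
  B1 = {u1, v1}
  B2 = {u2, v2}
u0 ∈ B0, v0 ∈ B0 → same block

P ~ Q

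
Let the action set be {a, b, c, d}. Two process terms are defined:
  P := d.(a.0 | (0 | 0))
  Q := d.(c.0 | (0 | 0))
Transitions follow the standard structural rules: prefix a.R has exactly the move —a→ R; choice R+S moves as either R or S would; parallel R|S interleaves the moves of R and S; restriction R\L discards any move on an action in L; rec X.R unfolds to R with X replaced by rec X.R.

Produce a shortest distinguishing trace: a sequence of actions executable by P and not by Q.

da

P's transition system — 3 states:
  m0 = d.(a.0 | (0 | 0)) | ··d··> m1
  m1 = a.0 | (0 | 0) | ··a··> m2
  m2 = 0 | (0 | 0) | deadlocked
Q's transition system — 3 states:
  n0 = d.(c.0 | (0 | 0)) | ··d··> n1
  n1 = c.0 | (0 | 0) | ··c··> n2
  n2 = 0 | (0 | 0) | deadlocked
Run σ = ⟨da⟩ on P: start {m0}
  after d @ step 1: {m1}
  after a @ step 2: {m2}
  ✓ P
Run σ = ⟨da⟩ on Q: start {n0}
  after d @ step 1: {n1}
  after a @ step 2: ∅  — Q cannot continue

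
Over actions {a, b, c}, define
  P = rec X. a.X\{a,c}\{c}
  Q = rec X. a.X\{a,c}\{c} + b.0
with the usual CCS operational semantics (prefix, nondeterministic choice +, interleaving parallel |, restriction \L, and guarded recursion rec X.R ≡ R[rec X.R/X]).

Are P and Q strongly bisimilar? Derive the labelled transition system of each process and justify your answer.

Reachable graph of P (2 states):
  p0 = rec X. a.X\{a,c}\{c} → —a→ p1
  p1 = (rec X. a.X\{a,c}\{c})\{a,c}\{c} → stopped
Reachable graph of Q (4 states):
  q0 = rec X. a.X\{a,c}\{c} + b.0 → —a→ q1, —b→ q2
  q1 = (rec X. a.X\{a,c}\{c} + b.0)\{a,c}\{c} → —b→ q3
  q2 = 0 → stopped
  q3 = 0\{a,c}\{c} → stopped
Coarsest stable partition (strong bisimilarity classes):
  B0 = {p0}
  B1 = {p1, q2, q3}
  B2 = {q0}
  B3 = {q1}
p0 ∈ B0, q0 ∈ B2 → different blocks

P ≁ Q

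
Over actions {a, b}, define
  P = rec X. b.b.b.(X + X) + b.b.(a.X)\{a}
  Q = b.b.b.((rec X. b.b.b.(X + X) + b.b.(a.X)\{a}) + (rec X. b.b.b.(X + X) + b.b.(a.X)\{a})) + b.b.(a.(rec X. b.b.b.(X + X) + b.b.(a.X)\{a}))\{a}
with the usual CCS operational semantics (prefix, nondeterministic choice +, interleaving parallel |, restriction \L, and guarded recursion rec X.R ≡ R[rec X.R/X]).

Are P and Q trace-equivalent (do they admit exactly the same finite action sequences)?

Reachable graph of P (6 states):
  p0 = rec X. b.b.b.(X + X) + b.b.(a.X)\{a} → —b→ p1, —b→ p2
  p1 = b.(a.(rec X. b.b.b.(X + X) + b.b.(a.X)\{a}))\{a} → —b→ p3
  p2 = b.b.((rec X. b.b.b.(X + X) + b.b.(a.X)\{a}) + (rec X. b.b.b.(X + X) + b.b.(a.X)\{a})) → —b→ p4
  p3 = (a.(rec X. b.b.b.(X + X) + b.b.(a.X)\{a}))\{a} → stopped
  p4 = b.((rec X. b.b.b.(X + X) + b.b.(a.X)\{a}) + (rec X. b.b.b.(X + X) + b.b.(a.X)\{a})) → —b→ p5
  p5 = (rec X. b.b.b.(X + X) + b.b.(a.X)\{a}) + (rec X. b.b.b.(X + X) + b.b.(a.X)\{a}) → —b→ p1, —b→ p2
Reachable graph of Q (6 states):
  q0 = b.b.b.((rec X. b.b.b.(X + X) + b.b.(a.X)\{a}) + (rec X. b.b.b.(X + X) + b.b.(a.X)\{a})) + b.b.(a.(rec X. b.b.b.(X + X) + b.b.(a.X)\{a}))\{a} → —b→ q1, —b→ q2
  q1 = b.(a.(rec X. b.b.b.(X + X) + b.b.(a.X)\{a}))\{a} → —b→ q3
  q2 = b.b.((rec X. b.b.b.(X + X) + b.b.(a.X)\{a}) + (rec X. b.b.b.(X + X) + b.b.(a.X)\{a})) → —b→ q4
  q3 = (a.(rec X. b.b.b.(X + X) + b.b.(a.X)\{a}))\{a} → stopped
  q4 = b.((rec X. b.b.b.(X + X) + b.b.(a.X)\{a}) + (rec X. b.b.b.(X + X) + b.b.(a.X)\{a})) → —b→ q5
  q5 = (rec X. b.b.b.(X + X) + b.b.(a.X)\{a}) + (rec X. b.b.b.(X + X) + b.b.(a.X)\{a}) → —b→ q1, —b→ q2
Partition-refinement fixed point:
  B0 = {p0, p5, q0, q5}
  B1 = {p1, q1}
  B2 = {p3, q3}
  B3 = {p2, q2}
  B4 = {p4, q4}
p0 ∈ B0, q0 ∈ B0 → same block
Bisimilar ⇒ trace-equivalent.

traces(P) = traces(Q)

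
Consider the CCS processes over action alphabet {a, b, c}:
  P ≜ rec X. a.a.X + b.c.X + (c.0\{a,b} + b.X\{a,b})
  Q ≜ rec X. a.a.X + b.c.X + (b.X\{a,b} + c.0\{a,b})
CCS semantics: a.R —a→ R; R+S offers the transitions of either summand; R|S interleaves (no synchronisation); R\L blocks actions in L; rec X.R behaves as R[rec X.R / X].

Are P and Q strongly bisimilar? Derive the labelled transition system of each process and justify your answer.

bisimilar

LTS(P): 6 reachable states
  m0 = rec X. a.a.X + b.c.X + (c.0\{a,b} + b.X\{a,b}) → =a=> m1, =b=> m2, =b=> m3, =c=> m4
  m1 = a.(rec X. a.a.X + b.c.X + (c.0\{a,b} + b.X\{a,b})) → =a=> m0
  m2 = (rec X. a.a.X + b.c.X + (c.0\{a,b} + b.X\{a,b}))\{a,b} → =c=> m5
  m3 = c.(rec X. a.a.X + b.c.X + (c.0\{a,b} + b.X\{a,b})) → =c=> m0
  m4 = 0\{a,b} → deadlocked
  m5 = 0\{a,b}\{a,b} → deadlocked
LTS(Q): 6 reachable states
  n0 = rec X. a.a.X + b.c.X + (b.X\{a,b} + c.0\{a,b}) → =a=> n1, =b=> n2, =b=> n3, =c=> n4
  n1 = a.(rec X. a.a.X + b.c.X + (b.X\{a,b} + c.0\{a,b})) → =a=> n0
  n2 = (rec X. a.a.X + b.c.X + (b.X\{a,b} + c.0\{a,b}))\{a,b} → =c=> n5
  n3 = c.(rec X. a.a.X + b.c.X + (b.X\{a,b} + c.0\{a,b})) → =c=> n0
  n4 = 0\{a,b} → deadlocked
  n5 = 0\{a,b}\{a,b} → deadlocked
Partition-refinement fixed point:
  B0 = {m0, n0}
  B1 = {m3, n3}
  B2 = {m4, m5, n4, n5}
  B3 = {m1, n1}
  B4 = {m2, n2}
m0 ∈ B0, n0 ∈ B0 → same block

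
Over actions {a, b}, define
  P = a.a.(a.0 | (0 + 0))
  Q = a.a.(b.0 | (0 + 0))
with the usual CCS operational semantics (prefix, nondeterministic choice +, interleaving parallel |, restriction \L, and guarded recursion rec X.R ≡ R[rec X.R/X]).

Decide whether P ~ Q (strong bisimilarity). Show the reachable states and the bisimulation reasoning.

P ≁ Q

LTS(P): 4 reachable states
  s0 = a.a.(a.0 | (0 + 0)) | ··a··> s1
  s1 = a.(a.0 | (0 + 0)) | ··a··> s2
  s2 = a.0 | (0 + 0) | ··a··> s3
  s3 = 0 | (0 + 0) | stopped
LTS(Q): 4 reachable states
  t0 = a.a.(b.0 | (0 + 0)) | ··a··> t1
  t1 = a.(b.0 | (0 + 0)) | ··a··> t2
  t2 = b.0 | (0 + 0) | ··b··> t3
  t3 = 0 | (0 + 0) | stopped
Bisimilarity quotient blocks:
  B0 = {s0}
  B1 = {s1}
  B2 = {s2}
  B3 = {s3, t3}
  B4 = {t0}
  B5 = {t1}
  B6 = {t2}
s0 ∈ B0, t0 ∈ B4 → different blocks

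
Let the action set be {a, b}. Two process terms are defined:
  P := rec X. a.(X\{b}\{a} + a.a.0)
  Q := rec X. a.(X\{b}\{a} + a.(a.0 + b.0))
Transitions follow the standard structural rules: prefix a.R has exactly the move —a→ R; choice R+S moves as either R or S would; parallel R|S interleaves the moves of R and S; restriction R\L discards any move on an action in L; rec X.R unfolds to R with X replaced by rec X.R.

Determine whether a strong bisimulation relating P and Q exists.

P's transition system — 4 states:
  s0 = rec X. a.(X\{b}\{a} + a.a.0) :: —a→ s1
  s1 = (rec X. a.(X\{b}\{a} + a.a.0))\{b}\{a} + a.a.0 :: —a→ s2
  s2 = a.0 :: —a→ s3
  s3 = 0 :: ·
Q's transition system — 4 states:
  t0 = rec X. a.(X\{b}\{a} + a.(a.0 + b.0)) :: —a→ t1
  t1 = (rec X. a.(X\{b}\{a} + a.(a.0 + b.0)))\{b}\{a} + a.(a.0 + b.0) :: —a→ t2
  t2 = a.0 + b.0 :: —a→ t3, —b→ t3
  t3 = 0 :: ·
Partition-refinement fixed point:
  B0 = {s0}
  B1 = {s1}
  B2 = {s2}
  B3 = {s3, t3}
  B4 = {t0}
  B5 = {t1}
  B6 = {t2}
s0 ∈ B0, t0 ∈ B4 → different blocks

NO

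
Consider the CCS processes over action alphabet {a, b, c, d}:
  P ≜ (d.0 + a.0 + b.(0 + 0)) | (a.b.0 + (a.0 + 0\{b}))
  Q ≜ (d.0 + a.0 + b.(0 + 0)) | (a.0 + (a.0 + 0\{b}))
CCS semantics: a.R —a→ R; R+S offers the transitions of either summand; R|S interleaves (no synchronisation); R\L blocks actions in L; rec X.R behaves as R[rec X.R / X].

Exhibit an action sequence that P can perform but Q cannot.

P's transition system — 9 states:
  p0 = (d.0 + a.0 + b.(0 + 0)) | (a.b.0 + (a.0 + 0\{b})) has moves -a-> p1, -a-> p2, -a-> p3, -b-> p4, -d-> p3
  p1 = (d.0 + a.0 + b.(0 + 0)) | 0 has moves -a-> p5, -b-> p6, -d-> p5
  p2 = (d.0 + a.0 + b.(0 + 0)) | b.0 has moves -a-> p7, -b-> p1, -b-> p8, -d-> p7
  p3 = 0 | (a.b.0 + (a.0 + 0\{b})) has moves -a-> p5, -a-> p7
  p4 = (0 + 0) | (a.b.0 + (a.0 + 0\{b})) has moves -a-> p6, -a-> p8
  p5 = 0 | 0 has moves ∅
  p6 = (0 + 0) | 0 has moves ∅
  p7 = 0 | b.0 has moves -b-> p5
  p8 = (0 + 0) | b.0 has moves -b-> p6
Q's transition system — 6 states:
  q0 = (d.0 + a.0 + b.(0 + 0)) | (a.0 + (a.0 + 0\{b})) has moves -a-> q1, -a-> q2, -b-> q3, -d-> q2
  q1 = (d.0 + a.0 + b.(0 + 0)) | 0 has moves -a-> q4, -b-> q5, -d-> q4
  q2 = 0 | (a.0 + (a.0 + 0\{b})) has moves -a-> q4
  q3 = (0 + 0) | (a.0 + (a.0 + 0\{b})) has moves -a-> q5
  q4 = 0 | 0 has moves ∅
  q5 = (0 + 0) | 0 has moves ∅
Executing aab from P (initial set {p0}):
  [1] a ⇒ {p1, p2, p3}
  [2] a ⇒ {p5, p7}
  [3] b ⇒ {p5}
  ✓ P
Executing aab from Q (initial set {q0}):
  [1] a ⇒ {q1, q2}
  [2] a ⇒ {q4}
  [3] b ⇒ ∅ (Q stuck)

aab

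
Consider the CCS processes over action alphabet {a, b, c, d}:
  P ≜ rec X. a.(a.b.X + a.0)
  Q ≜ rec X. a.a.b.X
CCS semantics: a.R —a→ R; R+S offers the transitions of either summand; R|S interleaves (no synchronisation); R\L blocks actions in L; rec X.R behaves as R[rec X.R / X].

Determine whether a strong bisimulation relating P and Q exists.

LTS(P): 4 reachable states
  m0 = rec X. a.(a.b.X + a.0) :: --a--▸ m1
  m1 = a.b.(rec X. a.(a.b.X + a.0)) + a.0 :: --a--▸ m2, --a--▸ m3
  m2 = 0 :: ·
  m3 = b.(rec X. a.(a.b.X + a.0)) :: --b--▸ m0
LTS(Q): 3 reachable states
  n0 = rec X. a.a.b.X :: --a--▸ n1
  n1 = a.b.(rec X. a.a.b.X) :: --a--▸ n2
  n2 = b.(rec X. a.a.b.X) :: --b--▸ n0
Coarsest stable partition (strong bisimilarity classes):
  B0 = {m0}
  B1 = {m1}
  B2 = {m3}
  B3 = {m2}
  B4 = {n0}
  B5 = {n1}
  B6 = {n2}
m0 ∈ B0, n0 ∈ B4 → different blocks

P ≁ Q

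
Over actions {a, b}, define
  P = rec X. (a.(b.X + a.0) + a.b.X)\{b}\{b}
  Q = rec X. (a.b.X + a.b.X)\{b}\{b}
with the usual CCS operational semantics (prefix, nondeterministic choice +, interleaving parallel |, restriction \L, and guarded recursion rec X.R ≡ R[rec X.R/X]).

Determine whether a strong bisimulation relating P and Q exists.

P's transition system — 4 states:
  s0 = rec X. (a.(b.X + a.0) + a.b.X)\{b}\{b} | -a-> s1, -a-> s2
  s1 = (b.(rec X. (a.(b.X + a.0) + a.b.X)\{b}\{b}) + a.0)\{b}\{b} | -a-> s3
  s2 = (b.(rec X. (a.(b.X + a.0) + a.b.X)\{b}\{b}))\{b}\{b} | ·
  s3 = 0\{b}\{b} | ·
Q's transition system — 2 states:
  t0 = rec X. (a.b.X + a.b.X)\{b}\{b} | -a-> t1
  t1 = (b.(rec X. (a.b.X + a.b.X)\{b}\{b}))\{b}\{b} | ·
Partition-refinement fixed point:
  B0 = {s0}
  B1 = {s2, s3, t1}
  B2 = {s1, t0}
s0 ∈ B0, t0 ∈ B2 → different blocks

not bisimilar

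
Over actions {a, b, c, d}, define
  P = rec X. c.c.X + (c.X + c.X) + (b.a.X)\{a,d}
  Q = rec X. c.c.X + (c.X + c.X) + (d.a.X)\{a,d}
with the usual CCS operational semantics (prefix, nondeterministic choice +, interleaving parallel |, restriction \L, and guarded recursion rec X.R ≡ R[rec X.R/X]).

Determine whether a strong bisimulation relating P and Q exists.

P ≁ Q

Reachable graph of P (3 states):
  u0 = rec X. c.c.X + (c.X + c.X) + (b.a.X)\{a,d} ⊢ --b--▸ u1, --c--▸ u0, --c--▸ u2
  u1 = (a.(rec X. c.c.X + (c.X + c.X) + (b.a.X)\{a,d}))\{a,d} ⊢ ·
  u2 = c.(rec X. c.c.X + (c.X + c.X) + (b.a.X)\{a,d}) ⊢ --c--▸ u0
Reachable graph of Q (2 states):
  v0 = rec X. c.c.X + (c.X + c.X) + (d.a.X)\{a,d} ⊢ --c--▸ v0, --c--▸ v1
  v1 = c.(rec X. c.c.X + (c.X + c.X) + (d.a.X)\{a,d}) ⊢ --c--▸ v0
Partition-refinement fixed point:
  B0 = {u0}
  B1 = {u1}
  B2 = {u2}
  B3 = {v0, v1}
u0 ∈ B0, v0 ∈ B3 → different blocks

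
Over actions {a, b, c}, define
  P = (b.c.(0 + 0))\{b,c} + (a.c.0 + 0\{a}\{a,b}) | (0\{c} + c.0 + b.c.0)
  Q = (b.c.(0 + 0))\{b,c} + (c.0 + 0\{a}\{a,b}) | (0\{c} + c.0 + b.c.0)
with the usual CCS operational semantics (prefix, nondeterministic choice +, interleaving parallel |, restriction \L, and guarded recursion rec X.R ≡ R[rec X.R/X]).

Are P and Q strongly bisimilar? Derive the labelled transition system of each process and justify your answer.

P ≁ Q

P's transition system — 9 states:
  s0 = (b.c.(0 + 0))\{b,c} + (a.c.0 + 0\{a}\{a,b}) | (0\{c} + c.0 + b.c.0) has moves ··a··> s1, ··b··> s2, ··c··> s3
  s1 = c.0 | (0\{c} + c.0 + b.c.0) has moves ··b··> s4, ··c··> s5, ··c··> s6
  s2 = (a.c.0 + 0\{a}\{a,b}) | c.0 has moves ··a··> s4, ··c··> s3
  s3 = (a.c.0 + 0\{a}\{a,b}) | 0 has moves ··a··> s6
  s4 = c.0 | c.0 has moves ··c··> s6, ··c··> s7
  s5 = 0 | (0\{c} + c.0 + b.c.0) has moves ··b··> s7, ··c··> s8
  s6 = c.0 | 0 has moves ··c··> s8
  s7 = 0 | c.0 has moves ··c··> s8
  s8 = 0 | 0 has moves (no moves)
Q's transition system — 6 states:
  t0 = (b.c.(0 + 0))\{b,c} + (c.0 + 0\{a}\{a,b}) | (0\{c} + c.0 + b.c.0) has moves ··b··> t1, ··c··> t2, ··c··> t3
  t1 = (c.0 + 0\{a}\{a,b}) | c.0 has moves ··c··> t2, ··c··> t4
  t2 = (c.0 + 0\{a}\{a,b}) | 0 has moves ··c··> t5
  t3 = 0 | (0\{c} + c.0 + b.c.0) has moves ··b··> t4, ··c··> t5
  t4 = 0 | c.0 has moves ··c··> t5
  t5 = 0 | 0 has moves (no moves)
Coarsest stable partition (strong bisimilarity classes):
  B0 = {s0}
  B1 = {s3}
  B2 = {s6, s7, t2, t4}
  B3 = {s8, t5}
  B4 = {s1, t0}
  B5 = {s4, t1}
  B6 = {s5, t3}
  B7 = {s2}
s0 ∈ B0, t0 ∈ B4 → different blocks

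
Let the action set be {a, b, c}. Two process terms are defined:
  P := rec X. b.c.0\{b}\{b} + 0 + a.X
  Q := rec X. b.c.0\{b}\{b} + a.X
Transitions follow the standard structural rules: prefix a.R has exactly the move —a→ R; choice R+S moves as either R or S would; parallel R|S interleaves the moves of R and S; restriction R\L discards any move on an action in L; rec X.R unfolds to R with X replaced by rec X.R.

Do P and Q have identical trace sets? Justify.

Reachable graph of P (3 states):
  u0 = rec X. b.c.0\{b}\{b} + 0 + a.X | =a=> u0, =b=> u1
  u1 = c.0\{b}\{b} | =c=> u2
  u2 = 0\{b}\{b} | deadlocked
Reachable graph of Q (3 states):
  v0 = rec X. b.c.0\{b}\{b} + a.X | =a=> v0, =b=> v1
  v1 = c.0\{b}\{b} | =c=> v2
  v2 = 0\{b}\{b} | deadlocked
Partition-refinement fixed point:
  B0 = {u0, v0}
  B1 = {u1, v1}
  B2 = {u2, v2}
u0 ∈ B0, v0 ∈ B0 → same block
Bisimilar ⇒ trace-equivalent.

YES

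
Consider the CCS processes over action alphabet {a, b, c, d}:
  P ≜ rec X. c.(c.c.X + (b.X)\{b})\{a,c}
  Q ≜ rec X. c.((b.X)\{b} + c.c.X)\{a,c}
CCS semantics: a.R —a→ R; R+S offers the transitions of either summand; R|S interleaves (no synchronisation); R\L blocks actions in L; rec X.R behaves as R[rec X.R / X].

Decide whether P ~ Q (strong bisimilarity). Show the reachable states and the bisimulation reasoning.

bisimilar

P's transition system — 2 states:
  u0 = rec X. c.(c.c.X + (b.X)\{b})\{a,c} → ··c··> u1
  u1 = (c.c.(rec X. c.(c.c.X + (b.X)\{b})\{a,c}) + (b.(rec X. c.(c.c.X + (b.X)\{b})\{a,c}))\{b})\{a,c} → ·
Q's transition system — 2 states:
  v0 = rec X. c.((b.X)\{b} + c.c.X)\{a,c} → ··c··> v1
  v1 = ((b.(rec X. c.((b.X)\{b} + c.c.X)\{a,c}))\{b} + c.c.(rec X. c.((b.X)\{b} + c.c.X)\{a,c}))\{a,c} → ·
Coarsest stable partition (strong bisimilarity classes):
  B0 = {u0, v0}
  B1 = {u1, v1}
u0 ∈ B0, v0 ∈ B0 → same block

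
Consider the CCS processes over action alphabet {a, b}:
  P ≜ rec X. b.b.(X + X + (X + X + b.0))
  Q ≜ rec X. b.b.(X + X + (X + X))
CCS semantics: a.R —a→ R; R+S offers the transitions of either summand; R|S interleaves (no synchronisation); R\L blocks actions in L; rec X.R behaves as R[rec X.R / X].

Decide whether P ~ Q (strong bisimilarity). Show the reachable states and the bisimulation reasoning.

LTS(P): 4 reachable states
  s0 = rec X. b.b.(X + X + (X + X + b.0)) :: -b-> s1
  s1 = b.((rec X. b.b.(X + X + (X + X + b.0))) + (rec X. b.b.(X + X + (X + X + b.0))) + ((rec X. b.b.(X + X + (X + X + b.0))) + (rec X. b.b.(X + X + (X + X + b.0))) + b.0)) :: -b-> s2
  s2 = (rec X. b.b.(X + X + (X + X + b.0))) + (rec X. b.b.(X + X + (X + X + b.0))) + ((rec X. b.b.(X + X + (X + X + b.0))) + (rec X. b.b.(X + X + (X + X + b.0))) + b.0) :: -b-> s1, -b-> s3
  s3 = 0 :: stopped
LTS(Q): 3 reachable states
  t0 = rec X. b.b.(X + X + (X + X)) :: -b-> t1
  t1 = b.((rec X. b.b.(X + X + (X + X))) + (rec X. b.b.(X + X + (X + X))) + ((rec X. b.b.(X + X + (X + X))) + (rec X. b.b.(X + X + (X + X))))) :: -b-> t2
  t2 = (rec X. b.b.(X + X + (X + X))) + (rec X. b.b.(X + X + (X + X))) + ((rec X. b.b.(X + X + (X + X))) + (rec X. b.b.(X + X + (X + X)))) :: -b-> t1
Coarsest stable partition (strong bisimilarity classes):
  B0 = {s0}
  B1 = {s1}
  B2 = {s2}
  B3 = {s3}
  B4 = {t0, t1, t2}
s0 ∈ B0, t0 ∈ B4 → different blocks

P ≁ Q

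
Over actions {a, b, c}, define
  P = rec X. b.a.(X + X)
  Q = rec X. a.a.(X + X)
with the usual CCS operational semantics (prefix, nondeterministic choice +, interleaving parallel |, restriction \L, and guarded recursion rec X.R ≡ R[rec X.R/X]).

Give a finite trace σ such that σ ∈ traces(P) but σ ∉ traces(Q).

b

P's transition system — 3 states:
  p0 = rec X. b.a.(X + X) has moves =b=> p1
  p1 = a.((rec X. b.a.(X + X)) + (rec X. b.a.(X + X))) has moves =a=> p2
  p2 = (rec X. b.a.(X + X)) + (rec X. b.a.(X + X)) has moves =b=> p1
Q's transition system — 3 states:
  q0 = rec X. a.a.(X + X) has moves =a=> q1
  q1 = a.((rec X. a.a.(X + X)) + (rec X. a.a.(X + X))) has moves =a=> q2
  q2 = (rec X. a.a.(X + X)) + (rec X. a.a.(X + X)) has moves =a=> q1
Trace ⟨b⟩ through P, begin at {p0}:
  step 1 (b): {p1}
  P completes σ.
Trace ⟨b⟩ through Q, begin at {q0}:
  step 1 (b): ∅  — Q cannot continue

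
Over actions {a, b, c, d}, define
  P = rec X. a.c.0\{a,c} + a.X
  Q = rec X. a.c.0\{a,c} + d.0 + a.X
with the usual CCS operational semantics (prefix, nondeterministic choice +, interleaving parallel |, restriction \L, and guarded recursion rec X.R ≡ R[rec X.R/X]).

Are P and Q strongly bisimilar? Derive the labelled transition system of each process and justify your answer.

LTS(P): 3 reachable states
  u0 = rec X. a.c.0\{a,c} + a.X → —a→ u0, —a→ u1
  u1 = c.0\{a,c} → —c→ u2
  u2 = 0\{a,c} → stopped
LTS(Q): 4 reachable states
  v0 = rec X. a.c.0\{a,c} + d.0 + a.X → —a→ v0, —a→ v1, —d→ v2
  v1 = c.0\{a,c} → —c→ v3
  v2 = 0 → stopped
  v3 = 0\{a,c} → stopped
Coarsest stable partition (strong bisimilarity classes):
  B0 = {u0}
  B1 = {u1, v1}
  B2 = {u2, v2, v3}
  B3 = {v0}
u0 ∈ B0, v0 ∈ B3 → different blocks

not bisimilar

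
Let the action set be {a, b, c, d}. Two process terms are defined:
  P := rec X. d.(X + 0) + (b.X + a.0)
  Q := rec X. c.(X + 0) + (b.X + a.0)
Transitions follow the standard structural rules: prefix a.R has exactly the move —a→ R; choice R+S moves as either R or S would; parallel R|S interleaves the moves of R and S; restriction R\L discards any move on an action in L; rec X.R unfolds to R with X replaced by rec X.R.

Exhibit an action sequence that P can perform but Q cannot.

Reachable graph of P (3 states):
  p0 = rec X. d.(X + 0) + (b.X + a.0) | ··a··> p1, ··b··> p0, ··d··> p2
  p1 = 0 | ∅
  p2 = (rec X. d.(X + 0) + (b.X + a.0)) + 0 | ··a··> p1, ··b··> p0, ··d··> p2
Reachable graph of Q (3 states):
  q0 = rec X. c.(X + 0) + (b.X + a.0) | ··a··> q1, ··b··> q0, ··c··> q2
  q1 = 0 | ∅
  q2 = (rec X. c.(X + 0) + (b.X + a.0)) + 0 | ··a··> q1, ··b··> q0, ··c··> q2
Executing d from P (initial set {p0}):
  [1] d ⇒ {p2}
  P completes σ.
Executing d from Q (initial set {q0}):
  [1] d ⇒ ∅ (Q stuck)

d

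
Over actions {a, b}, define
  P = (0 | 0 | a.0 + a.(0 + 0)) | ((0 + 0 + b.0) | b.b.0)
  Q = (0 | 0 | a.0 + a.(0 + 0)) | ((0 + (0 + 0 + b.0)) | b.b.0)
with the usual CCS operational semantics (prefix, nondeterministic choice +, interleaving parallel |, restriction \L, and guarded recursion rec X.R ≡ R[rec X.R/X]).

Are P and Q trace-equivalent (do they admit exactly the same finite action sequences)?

YES

P's transition system — 18 states:
  p0 = (0 | 0 | a.0 + a.(0 + 0)) | ((0 + 0 + b.0) | b.b.0) → —a→ p1, —a→ p2, —b→ p3, —b→ p4
  p1 = (0 + 0) | ((0 + 0 + b.0) | b.b.0) → —b→ p5, —b→ p6
  p2 = 0 | 0 | 0 | ((0 + 0 + b.0) | b.b.0) → —b→ p7, —b→ p8
  p3 = (0 | 0 | a.0 + a.(0 + 0)) | ((0 + 0 + b.0) | b.0) → —a→ p5, —a→ p7, —b→ p10, —b→ p9
  p4 = (0 | 0 | a.0 + a.(0 + 0)) | (0 | b.b.0) → —a→ p6, —a→ p8, —b→ p10
  p5 = (0 + 0) | ((0 + 0 + b.0) | b.0) → —b→ p11, —b→ p12
  p6 = (0 + 0) | (0 | b.b.0) → —b→ p12
  p7 = 0 | 0 | 0 | ((0 + 0 + b.0) | b.0) → —b→ p13, —b→ p14
  p8 = 0 | 0 | 0 | (0 | b.b.0) → —b→ p14
  p9 = (0 | 0 | a.0 + a.(0 + 0)) | ((0 + 0 + b.0) | 0) → —a→ p11, —a→ p13, —b→ p15
  p10 = (0 | 0 | a.0 + a.(0 + 0)) | (0 | b.0) → —a→ p12, —a→ p14, —b→ p15
  p11 = (0 + 0) | ((0 + 0 + b.0) | 0) → —b→ p16
  p12 = (0 + 0) | (0 | b.0) → —b→ p16
  p13 = 0 | 0 | 0 | ((0 + 0 + b.0) | 0) → —b→ p17
  p14 = 0 | 0 | 0 | (0 | b.0) → —b→ p17
  p15 = (0 | 0 | a.0 + a.(0 + 0)) | (0 | 0) → —a→ p16, —a→ p17
  p16 = (0 + 0) | (0 | 0) → ·
  p17 = 0 | 0 | 0 | (0 | 0) → ·
Q's transition system — 18 states:
  q0 = (0 | 0 | a.0 + a.(0 + 0)) | ((0 + (0 + 0 + b.0)) | b.b.0) → —a→ q1, —a→ q2, —b→ q3, —b→ q4
  q1 = (0 + 0) | ((0 + (0 + 0 + b.0)) | b.b.0) → —b→ q5, —b→ q6
  q2 = 0 | 0 | 0 | ((0 + (0 + 0 + b.0)) | b.b.0) → —b→ q7, —b→ q8
  q3 = (0 | 0 | a.0 + a.(0 + 0)) | ((0 + (0 + 0 + b.0)) | b.0) → —a→ q5, —a→ q7, —b→ q10, —b→ q9
  q4 = (0 | 0 | a.0 + a.(0 + 0)) | (0 | b.b.0) → —a→ q6, —a→ q8, —b→ q10
  q5 = (0 + 0) | ((0 + (0 + 0 + b.0)) | b.0) → —b→ q11, —b→ q12
  q6 = (0 + 0) | (0 | b.b.0) → —b→ q12
  q7 = 0 | 0 | 0 | ((0 + (0 + 0 + b.0)) | b.0) → —b→ q13, —b→ q14
  q8 = 0 | 0 | 0 | (0 | b.b.0) → —b→ q14
  q9 = (0 | 0 | a.0 + a.(0 + 0)) | ((0 + (0 + 0 + b.0)) | 0) → —a→ q11, —a→ q13, —b→ q15
  q10 = (0 | 0 | a.0 + a.(0 + 0)) | (0 | b.0) → —a→ q12, —a→ q14, —b→ q15
  q11 = (0 + 0) | ((0 + (0 + 0 + b.0)) | 0) → —b→ q16
  q12 = (0 + 0) | (0 | b.0) → —b→ q16
  q13 = 0 | 0 | 0 | ((0 + (0 + 0 + b.0)) | 0) → —b→ q17
  q14 = 0 | 0 | 0 | (0 | b.0) → —b→ q17
  q15 = (0 | 0 | a.0 + a.(0 + 0)) | (0 | 0) → —a→ q16, —a→ q17
  q16 = (0 + 0) | (0 | 0) → ·
  q17 = 0 | 0 | 0 | (0 | 0) → ·
Coarsest stable partition (strong bisimilarity classes):
  B0 = {p0, q0}
  B1 = {p1, p2, q1, q2}
  B2 = {p5, p6, p7, p8, q5, q6, q7, q8}
  B3 = {p11, p12, p13, p14, q11, q12, q13, q14}
  B4 = {p16, p17, q16, q17}
  B5 = {p3, p4, q3, q4}
  B6 = {p10, p9, q10, q9}
  B7 = {p15, q15}
p0 ∈ B0, q0 ∈ B0 → same block
Bisimilar ⇒ trace-equivalent.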